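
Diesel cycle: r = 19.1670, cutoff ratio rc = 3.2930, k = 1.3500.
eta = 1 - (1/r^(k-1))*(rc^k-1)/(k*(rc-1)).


r^(k-1) = 2.8112
rc^k = 4.9975
eta = 0.5406 = 54.0642%

54.0642%


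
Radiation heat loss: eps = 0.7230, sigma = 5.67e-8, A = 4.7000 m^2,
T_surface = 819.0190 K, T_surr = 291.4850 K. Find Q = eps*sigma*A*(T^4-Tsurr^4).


T^4 = 4.4996e+11
Tsurr^4 = 7.2188e+09
Q = 0.7230 * 5.67e-8 * 4.7000 * 4.4274e+11 = 85304.3517 W

85304.3517 W


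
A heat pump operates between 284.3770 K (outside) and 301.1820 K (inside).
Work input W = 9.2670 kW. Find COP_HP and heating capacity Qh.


COP = 301.1820 / 16.8050 = 17.9222
Qh = 17.9222 * 9.2670 = 166.0847 kW

COP = 17.9222, Qh = 166.0847 kW


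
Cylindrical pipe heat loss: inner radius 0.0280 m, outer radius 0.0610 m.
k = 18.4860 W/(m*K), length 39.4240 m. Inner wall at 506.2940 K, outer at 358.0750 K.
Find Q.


dT = 148.2190 K
ln(ro/ri) = 0.7787
Q = 2*pi*18.4860*39.4240*148.2190 / 0.7787 = 871634.2749 W

871634.2749 W


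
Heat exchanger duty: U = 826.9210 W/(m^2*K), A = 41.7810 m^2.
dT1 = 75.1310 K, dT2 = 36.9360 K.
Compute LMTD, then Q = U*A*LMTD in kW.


LMTD = 53.7922 K
Q = 826.9210 * 41.7810 * 53.7922 = 1858499.8534 W = 1858.4999 kW

1858.4999 kW


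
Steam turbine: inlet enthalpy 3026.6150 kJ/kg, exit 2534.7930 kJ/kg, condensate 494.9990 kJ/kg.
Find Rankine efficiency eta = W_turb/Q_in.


W = 491.8220 kJ/kg
Q_in = 2531.6160 kJ/kg
eta = 0.1943 = 19.4272%

eta = 19.4272%


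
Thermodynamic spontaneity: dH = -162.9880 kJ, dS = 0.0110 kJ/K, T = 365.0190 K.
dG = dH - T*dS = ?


T*dS = 365.0190 * 0.0110 = 4.0152 kJ
dG = -162.9880 - 4.0152 = -167.0032 kJ (spontaneous)

dG = -167.0032 kJ, spontaneous


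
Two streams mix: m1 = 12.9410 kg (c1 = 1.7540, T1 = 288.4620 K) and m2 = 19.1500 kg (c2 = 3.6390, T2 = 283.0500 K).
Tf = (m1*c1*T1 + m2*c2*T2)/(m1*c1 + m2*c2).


num = 26272.5216
den = 92.3854
Tf = 284.3797 K

284.3797 K


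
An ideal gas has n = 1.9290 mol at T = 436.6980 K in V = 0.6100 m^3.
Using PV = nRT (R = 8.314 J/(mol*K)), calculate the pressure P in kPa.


P = nRT/V = 1.9290 * 8.314 * 436.6980 / 0.6100
= 7003.6341 / 0.6100 = 11481.3674 Pa = 11.4814 kPa

11.4814 kPa


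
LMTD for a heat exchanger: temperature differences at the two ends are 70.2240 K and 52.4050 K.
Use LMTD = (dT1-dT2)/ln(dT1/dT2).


dT1/dT2 = 1.3400
ln(dT1/dT2) = 0.2927
LMTD = 17.8190 / 0.2927 = 60.8805 K

60.8805 K


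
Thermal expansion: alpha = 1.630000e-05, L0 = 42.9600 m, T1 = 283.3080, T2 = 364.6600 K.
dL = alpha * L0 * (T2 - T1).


dT = 81.3520 K
dL = 1.630000e-05 * 42.9600 * 81.3520 = 0.056967 m
L_final = 43.016967 m

dL = 0.056967 m


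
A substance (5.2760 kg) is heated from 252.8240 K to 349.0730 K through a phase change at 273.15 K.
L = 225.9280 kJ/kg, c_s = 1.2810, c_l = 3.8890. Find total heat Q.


Q1 (sensible, solid) = 5.2760 * 1.2810 * 20.3260 = 137.3744 kJ
Q2 (latent) = 5.2760 * 225.9280 = 1191.9961 kJ
Q3 (sensible, liquid) = 5.2760 * 3.8890 * 75.9230 = 1557.8157 kJ
Q_total = 2887.1863 kJ

2887.1863 kJ


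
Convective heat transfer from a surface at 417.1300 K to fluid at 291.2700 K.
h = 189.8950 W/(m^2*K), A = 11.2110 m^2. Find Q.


dT = 125.8600 K
Q = 189.8950 * 11.2110 * 125.8600 = 267944.9707 W

267944.9707 W


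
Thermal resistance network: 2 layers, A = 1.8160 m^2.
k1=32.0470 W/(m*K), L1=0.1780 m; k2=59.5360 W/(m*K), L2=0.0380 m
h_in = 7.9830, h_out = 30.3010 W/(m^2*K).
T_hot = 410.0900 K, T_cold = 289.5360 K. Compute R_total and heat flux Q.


R_conv_in = 1/(7.9830*1.8160) = 0.0690
R_1 = 0.1780/(32.0470*1.8160) = 0.0031
R_2 = 0.0380/(59.5360*1.8160) = 0.0004
R_conv_out = 1/(30.3010*1.8160) = 0.0182
R_total = 0.0906 K/W
Q = 120.5540 / 0.0906 = 1331.1730 W

R_total = 0.0906 K/W, Q = 1331.1730 W


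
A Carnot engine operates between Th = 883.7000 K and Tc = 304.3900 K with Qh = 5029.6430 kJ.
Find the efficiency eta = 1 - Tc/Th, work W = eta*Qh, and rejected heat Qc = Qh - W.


eta = 1 - 304.3900/883.7000 = 0.6556
W = 0.6556 * 5029.6430 = 3297.1851 kJ
Qc = 5029.6430 - 3297.1851 = 1732.4579 kJ

eta = 65.5551%, W = 3297.1851 kJ, Qc = 1732.4579 kJ


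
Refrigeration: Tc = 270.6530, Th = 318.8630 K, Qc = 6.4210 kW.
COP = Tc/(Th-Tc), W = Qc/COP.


COP = 270.6530 / 48.2100 = 5.6140
W = 6.4210 / 5.6140 = 1.1437 kW

COP = 5.6140, W = 1.1437 kW


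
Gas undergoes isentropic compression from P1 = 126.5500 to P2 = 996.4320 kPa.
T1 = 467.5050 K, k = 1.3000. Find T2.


(k-1)/k = 0.2308
(P2/P1)^exp = 1.6099
T2 = 467.5050 * 1.6099 = 752.6591 K

752.6591 K


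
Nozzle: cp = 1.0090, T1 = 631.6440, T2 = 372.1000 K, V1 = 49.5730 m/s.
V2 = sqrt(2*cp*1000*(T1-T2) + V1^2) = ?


dT = 259.5440 K
2*cp*1000*dT = 523759.7920
V1^2 = 2457.4823
V2 = sqrt(526217.2743) = 725.4084 m/s

725.4084 m/s


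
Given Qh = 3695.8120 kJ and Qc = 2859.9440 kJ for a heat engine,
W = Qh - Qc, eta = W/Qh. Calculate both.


W = 3695.8120 - 2859.9440 = 835.8680 kJ
eta = 835.8680 / 3695.8120 = 0.2262 = 22.6166%

W = 835.8680 kJ, eta = 22.6166%


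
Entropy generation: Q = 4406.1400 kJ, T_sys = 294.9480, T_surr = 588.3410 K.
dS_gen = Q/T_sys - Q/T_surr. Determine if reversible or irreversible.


dS_sys = 4406.1400/294.9480 = 14.9387 kJ/K
dS_surr = -4406.1400/588.3410 = -7.4891 kJ/K
dS_gen = 14.9387 - 7.4891 = 7.4496 kJ/K (irreversible)

dS_gen = 7.4496 kJ/K, irreversible


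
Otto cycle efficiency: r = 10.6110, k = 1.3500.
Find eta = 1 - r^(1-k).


r^(k-1) = 2.2857
eta = 1 - 1/2.2857 = 0.5625 = 56.2493%

56.2493%


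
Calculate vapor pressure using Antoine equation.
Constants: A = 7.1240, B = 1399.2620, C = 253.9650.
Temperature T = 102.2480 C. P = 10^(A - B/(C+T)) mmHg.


C+T = 356.2130
B/(C+T) = 3.9282
log10(P) = 7.1240 - 3.9282 = 3.1958
P = 10^3.1958 = 1569.7809 mmHg

1569.7809 mmHg


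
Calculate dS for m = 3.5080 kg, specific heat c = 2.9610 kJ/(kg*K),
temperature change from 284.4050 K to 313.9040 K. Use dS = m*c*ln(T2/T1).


T2/T1 = 1.1037
ln(T2/T1) = 0.0987
dS = 3.5080 * 2.9610 * 0.0987 = 1.0251 kJ/K

1.0251 kJ/K


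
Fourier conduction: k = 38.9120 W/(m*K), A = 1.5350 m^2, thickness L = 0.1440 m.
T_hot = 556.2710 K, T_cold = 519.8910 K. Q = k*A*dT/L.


dT = 36.3800 K
Q = 38.9120 * 1.5350 * 36.3800 / 0.1440 = 15090.1006 W

15090.1006 W


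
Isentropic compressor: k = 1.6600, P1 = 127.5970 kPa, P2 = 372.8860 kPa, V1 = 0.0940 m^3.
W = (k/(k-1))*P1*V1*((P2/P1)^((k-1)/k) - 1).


(k-1)/k = 0.3976
(P2/P1)^exp = 1.5317
W = 2.5152 * 127.5970 * 0.0940 * (1.5317 - 1) = 16.0396 kJ

16.0396 kJ


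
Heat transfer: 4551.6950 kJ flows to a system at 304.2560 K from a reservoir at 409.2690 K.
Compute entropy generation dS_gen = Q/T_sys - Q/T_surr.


dS_sys = 4551.6950/304.2560 = 14.9601 kJ/K
dS_surr = -4551.6950/409.2690 = -11.1215 kJ/K
dS_gen = 14.9601 - 11.1215 = 3.8386 kJ/K (irreversible)

dS_gen = 3.8386 kJ/K, irreversible


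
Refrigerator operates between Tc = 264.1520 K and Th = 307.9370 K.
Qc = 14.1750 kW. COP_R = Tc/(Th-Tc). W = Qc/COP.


COP = 264.1520 / 43.7850 = 6.0329
W = 14.1750 / 6.0329 = 2.3496 kW

COP = 6.0329, W = 2.3496 kW


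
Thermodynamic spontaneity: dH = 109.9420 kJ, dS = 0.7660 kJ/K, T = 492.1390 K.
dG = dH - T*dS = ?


T*dS = 492.1390 * 0.7660 = 376.9785 kJ
dG = 109.9420 - 376.9785 = -267.0365 kJ (spontaneous)

dG = -267.0365 kJ, spontaneous


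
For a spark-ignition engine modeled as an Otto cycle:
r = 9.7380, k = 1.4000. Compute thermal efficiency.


r^(k-1) = 2.4854
eta = 1 - 1/2.4854 = 0.5976 = 59.7643%

59.7643%


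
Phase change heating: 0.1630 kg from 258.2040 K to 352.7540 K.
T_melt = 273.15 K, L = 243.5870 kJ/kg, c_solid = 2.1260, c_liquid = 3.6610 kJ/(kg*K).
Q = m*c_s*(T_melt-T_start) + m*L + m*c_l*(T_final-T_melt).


Q1 (sensible, solid) = 0.1630 * 2.1260 * 14.9460 = 5.1794 kJ
Q2 (latent) = 0.1630 * 243.5870 = 39.7047 kJ
Q3 (sensible, liquid) = 0.1630 * 3.6610 * 79.6040 = 47.5031 kJ
Q_total = 92.3872 kJ

92.3872 kJ


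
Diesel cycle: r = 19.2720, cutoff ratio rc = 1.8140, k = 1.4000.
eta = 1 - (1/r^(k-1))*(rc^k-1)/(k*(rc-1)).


r^(k-1) = 3.2657
rc^k = 2.3019
eta = 0.6502 = 65.0164%

65.0164%


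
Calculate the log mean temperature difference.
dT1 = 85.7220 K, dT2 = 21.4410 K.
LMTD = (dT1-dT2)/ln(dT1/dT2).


dT1/dT2 = 3.9980
ln(dT1/dT2) = 1.3858
LMTD = 64.2810 / 1.3858 = 46.3853 K

46.3853 K


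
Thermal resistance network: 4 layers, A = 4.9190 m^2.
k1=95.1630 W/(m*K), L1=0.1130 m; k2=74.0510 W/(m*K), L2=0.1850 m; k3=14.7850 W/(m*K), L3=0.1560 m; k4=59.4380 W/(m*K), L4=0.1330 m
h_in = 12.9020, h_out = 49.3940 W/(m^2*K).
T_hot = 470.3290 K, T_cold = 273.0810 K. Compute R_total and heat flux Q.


R_conv_in = 1/(12.9020*4.9190) = 0.0158
R_1 = 0.1130/(95.1630*4.9190) = 0.0002
R_2 = 0.1850/(74.0510*4.9190) = 0.0005
R_3 = 0.1560/(14.7850*4.9190) = 0.0021
R_4 = 0.1330/(59.4380*4.9190) = 0.0005
R_conv_out = 1/(49.3940*4.9190) = 0.0041
R_total = 0.0232 K/W
Q = 197.2480 / 0.0232 = 8494.1412 W

R_total = 0.0232 K/W, Q = 8494.1412 W


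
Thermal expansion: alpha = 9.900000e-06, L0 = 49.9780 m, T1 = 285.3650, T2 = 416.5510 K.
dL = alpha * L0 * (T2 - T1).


dT = 131.1860 K
dL = 9.900000e-06 * 49.9780 * 131.1860 = 0.064908 m
L_final = 50.042908 m

dL = 0.064908 m


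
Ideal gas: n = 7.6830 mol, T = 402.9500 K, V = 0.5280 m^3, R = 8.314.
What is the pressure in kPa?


P = nRT/V = 7.6830 * 8.314 * 402.9500 / 0.5280
= 25739.0204 / 0.5280 = 48748.1446 Pa = 48.7481 kPa

48.7481 kPa


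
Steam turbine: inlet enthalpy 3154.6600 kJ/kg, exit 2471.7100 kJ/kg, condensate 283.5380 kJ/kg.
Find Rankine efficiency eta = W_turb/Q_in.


W = 682.9500 kJ/kg
Q_in = 2871.1220 kJ/kg
eta = 0.2379 = 23.7869%

eta = 23.7869%


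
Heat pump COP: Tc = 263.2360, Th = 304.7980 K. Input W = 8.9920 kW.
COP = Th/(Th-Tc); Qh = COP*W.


COP = 304.7980 / 41.5620 = 7.3336
Qh = 7.3336 * 8.9920 = 65.9435 kW

COP = 7.3336, Qh = 65.9435 kW


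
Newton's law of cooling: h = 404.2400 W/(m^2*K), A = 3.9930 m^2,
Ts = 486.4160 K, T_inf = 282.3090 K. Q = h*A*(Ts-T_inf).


dT = 204.1070 K
Q = 404.2400 * 3.9930 * 204.1070 = 329455.2972 W

329455.2972 W


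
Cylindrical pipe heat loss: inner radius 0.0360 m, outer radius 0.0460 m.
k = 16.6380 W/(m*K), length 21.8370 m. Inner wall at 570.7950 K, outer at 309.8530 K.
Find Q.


dT = 260.9420 K
ln(ro/ri) = 0.2451
Q = 2*pi*16.6380*21.8370*260.9420 / 0.2451 = 2430159.8768 W

2430159.8768 W


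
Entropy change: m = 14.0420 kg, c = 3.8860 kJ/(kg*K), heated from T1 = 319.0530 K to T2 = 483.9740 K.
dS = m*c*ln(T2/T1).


T2/T1 = 1.5169
ln(T2/T1) = 0.4167
dS = 14.0420 * 3.8860 * 0.4167 = 22.7367 kJ/K

22.7367 kJ/K


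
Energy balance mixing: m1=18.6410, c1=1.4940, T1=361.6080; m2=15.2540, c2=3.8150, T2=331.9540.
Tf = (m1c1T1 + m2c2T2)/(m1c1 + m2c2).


num = 29388.3921
den = 86.0437
Tf = 341.5521 K

341.5521 K


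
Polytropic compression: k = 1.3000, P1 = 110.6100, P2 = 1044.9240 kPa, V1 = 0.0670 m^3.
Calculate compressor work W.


(k-1)/k = 0.2308
(P2/P1)^exp = 1.6791
W = 4.3333 * 110.6100 * 0.0670 * (1.6791 - 1) = 21.8073 kJ

21.8073 kJ


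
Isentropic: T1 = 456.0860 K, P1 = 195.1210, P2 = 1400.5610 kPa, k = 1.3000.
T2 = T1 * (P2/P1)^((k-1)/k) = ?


(k-1)/k = 0.2308
(P2/P1)^exp = 1.5759
T2 = 456.0860 * 1.5759 = 718.7614 K

718.7614 K


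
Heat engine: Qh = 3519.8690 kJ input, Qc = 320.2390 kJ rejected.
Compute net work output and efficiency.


W = 3519.8690 - 320.2390 = 3199.6300 kJ
eta = 3199.6300 / 3519.8690 = 0.9090 = 90.9020%

W = 3199.6300 kJ, eta = 90.9020%


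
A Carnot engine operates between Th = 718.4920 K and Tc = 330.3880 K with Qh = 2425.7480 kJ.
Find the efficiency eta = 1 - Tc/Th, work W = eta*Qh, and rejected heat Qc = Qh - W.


eta = 1 - 330.3880/718.4920 = 0.5402
W = 0.5402 * 2425.7480 = 1310.3034 kJ
Qc = 2425.7480 - 1310.3034 = 1115.4446 kJ

eta = 54.0165%, W = 1310.3034 kJ, Qc = 1115.4446 kJ


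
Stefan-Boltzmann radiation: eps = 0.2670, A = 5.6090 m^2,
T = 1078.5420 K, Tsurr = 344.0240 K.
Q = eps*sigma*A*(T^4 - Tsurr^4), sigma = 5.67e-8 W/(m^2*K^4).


T^4 = 1.3532e+12
Tsurr^4 = 1.4007e+10
Q = 0.2670 * 5.67e-8 * 5.6090 * 1.3391e+12 = 113712.6924 W

113712.6924 W


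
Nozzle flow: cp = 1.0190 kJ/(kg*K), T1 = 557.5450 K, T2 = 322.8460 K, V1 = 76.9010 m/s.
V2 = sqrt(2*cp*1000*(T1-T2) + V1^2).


dT = 234.6990 K
2*cp*1000*dT = 478316.5620
V1^2 = 5913.7638
V2 = sqrt(484230.3258) = 695.8666 m/s

695.8666 m/s


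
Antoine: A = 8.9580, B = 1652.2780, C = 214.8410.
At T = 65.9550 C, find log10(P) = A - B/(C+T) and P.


C+T = 280.7960
B/(C+T) = 5.8843
log10(P) = 8.9580 - 5.8843 = 3.0737
P = 10^3.0737 = 1185.0462 mmHg

1185.0462 mmHg


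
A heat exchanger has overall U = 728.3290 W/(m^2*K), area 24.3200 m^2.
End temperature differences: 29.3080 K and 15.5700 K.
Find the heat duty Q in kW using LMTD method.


LMTD = 21.7197 K
Q = 728.3290 * 24.3200 * 21.7197 = 384719.4813 W = 384.7195 kW

384.7195 kW


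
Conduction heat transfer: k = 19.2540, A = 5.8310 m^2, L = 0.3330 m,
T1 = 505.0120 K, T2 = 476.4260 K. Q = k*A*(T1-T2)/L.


dT = 28.5860 K
Q = 19.2540 * 5.8310 * 28.5860 / 0.3330 = 9637.6947 W

9637.6947 W


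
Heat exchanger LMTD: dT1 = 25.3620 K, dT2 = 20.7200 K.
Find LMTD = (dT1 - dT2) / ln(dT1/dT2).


dT1/dT2 = 1.2240
ln(dT1/dT2) = 0.2022
LMTD = 4.6420 / 0.2022 = 22.9629 K

22.9629 K


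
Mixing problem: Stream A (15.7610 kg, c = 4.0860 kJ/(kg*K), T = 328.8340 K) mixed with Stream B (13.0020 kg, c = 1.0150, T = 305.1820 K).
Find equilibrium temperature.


num = 25204.2234
den = 77.5965
Tf = 324.8114 K

324.8114 K


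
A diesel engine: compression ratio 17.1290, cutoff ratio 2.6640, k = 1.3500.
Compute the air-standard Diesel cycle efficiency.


r^(k-1) = 2.7028
rc^k = 3.7538
eta = 0.5464 = 54.6435%

54.6435%


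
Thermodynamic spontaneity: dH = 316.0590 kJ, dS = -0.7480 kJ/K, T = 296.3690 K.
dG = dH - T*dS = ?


T*dS = 296.3690 * -0.7480 = -221.6840 kJ
dG = 316.0590 + 221.6840 = 537.7430 kJ (non-spontaneous)

dG = 537.7430 kJ, non-spontaneous


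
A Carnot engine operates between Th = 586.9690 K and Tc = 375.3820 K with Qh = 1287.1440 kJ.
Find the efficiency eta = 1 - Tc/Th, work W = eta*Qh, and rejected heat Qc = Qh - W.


eta = 1 - 375.3820/586.9690 = 0.3605
W = 0.3605 * 1287.1440 = 463.9818 kJ
Qc = 1287.1440 - 463.9818 = 823.1622 kJ

eta = 36.0474%, W = 463.9818 kJ, Qc = 823.1622 kJ


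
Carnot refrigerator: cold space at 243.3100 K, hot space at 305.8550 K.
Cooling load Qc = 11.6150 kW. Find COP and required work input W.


COP = 243.3100 / 62.5450 = 3.8902
W = 11.6150 / 3.8902 = 2.9857 kW

COP = 3.8902, W = 2.9857 kW


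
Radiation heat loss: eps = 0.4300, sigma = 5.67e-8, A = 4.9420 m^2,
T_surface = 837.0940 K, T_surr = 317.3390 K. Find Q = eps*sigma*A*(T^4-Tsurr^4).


T^4 = 4.9102e+11
Tsurr^4 = 1.0141e+10
Q = 0.4300 * 5.67e-8 * 4.9420 * 4.8088e+11 = 57941.1992 W

57941.1992 W


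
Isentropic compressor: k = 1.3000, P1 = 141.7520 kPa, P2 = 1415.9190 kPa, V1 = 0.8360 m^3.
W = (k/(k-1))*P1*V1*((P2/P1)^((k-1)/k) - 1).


(k-1)/k = 0.2308
(P2/P1)^exp = 1.7008
W = 4.3333 * 141.7520 * 0.8360 * (1.7008 - 1) = 359.8805 kJ

359.8805 kJ


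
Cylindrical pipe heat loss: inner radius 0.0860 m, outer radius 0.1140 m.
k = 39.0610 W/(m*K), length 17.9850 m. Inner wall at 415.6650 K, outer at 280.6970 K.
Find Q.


dT = 134.9680 K
ln(ro/ri) = 0.2819
Q = 2*pi*39.0610*17.9850*134.9680 / 0.2819 = 2113706.4173 W

2113706.4173 W


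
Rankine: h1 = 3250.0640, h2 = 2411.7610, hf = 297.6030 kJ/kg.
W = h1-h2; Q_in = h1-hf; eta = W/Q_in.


W = 838.3030 kJ/kg
Q_in = 2952.4610 kJ/kg
eta = 0.2839 = 28.3934%

eta = 28.3934%


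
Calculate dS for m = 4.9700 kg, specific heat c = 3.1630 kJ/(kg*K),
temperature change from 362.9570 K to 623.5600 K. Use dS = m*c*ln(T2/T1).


T2/T1 = 1.7180
ln(T2/T1) = 0.5412
dS = 4.9700 * 3.1630 * 0.5412 = 8.5071 kJ/K

8.5071 kJ/K


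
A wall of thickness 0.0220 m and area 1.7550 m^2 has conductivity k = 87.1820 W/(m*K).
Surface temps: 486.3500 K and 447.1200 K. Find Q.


dT = 39.2300 K
Q = 87.1820 * 1.7550 * 39.2300 / 0.0220 = 272834.6820 W

272834.6820 W


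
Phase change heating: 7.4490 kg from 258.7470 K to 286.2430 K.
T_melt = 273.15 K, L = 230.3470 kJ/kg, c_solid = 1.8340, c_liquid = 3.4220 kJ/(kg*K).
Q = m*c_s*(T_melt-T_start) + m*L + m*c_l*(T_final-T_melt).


Q1 (sensible, solid) = 7.4490 * 1.8340 * 14.4030 = 196.7661 kJ
Q2 (latent) = 7.4490 * 230.3470 = 1715.8548 kJ
Q3 (sensible, liquid) = 7.4490 * 3.4220 * 13.0930 = 333.7468 kJ
Q_total = 2246.3677 kJ

2246.3677 kJ


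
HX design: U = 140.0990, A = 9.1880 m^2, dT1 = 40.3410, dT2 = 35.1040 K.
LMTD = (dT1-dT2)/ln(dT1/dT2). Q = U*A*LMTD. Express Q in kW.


LMTD = 37.6618 K
Q = 140.0990 * 9.1880 * 37.6618 = 48479.4285 W = 48.4794 kW

48.4794 kW


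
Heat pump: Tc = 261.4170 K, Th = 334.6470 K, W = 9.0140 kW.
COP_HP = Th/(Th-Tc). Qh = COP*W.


COP = 334.6470 / 73.2300 = 4.5698
Qh = 4.5698 * 9.0140 = 41.1922 kW

COP = 4.5698, Qh = 41.1922 kW


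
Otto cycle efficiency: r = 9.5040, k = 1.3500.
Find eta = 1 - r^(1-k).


r^(k-1) = 2.1992
eta = 1 - 1/2.1992 = 0.5453 = 54.5292%

54.5292%


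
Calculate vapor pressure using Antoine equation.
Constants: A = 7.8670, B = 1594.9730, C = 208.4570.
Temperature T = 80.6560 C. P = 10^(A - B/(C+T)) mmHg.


C+T = 289.1130
B/(C+T) = 5.5168
log10(P) = 7.8670 - 5.5168 = 2.3502
P = 10^2.3502 = 223.9852 mmHg

223.9852 mmHg


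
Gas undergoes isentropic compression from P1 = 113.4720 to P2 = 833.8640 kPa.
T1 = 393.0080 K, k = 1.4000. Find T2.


(k-1)/k = 0.2857
(P2/P1)^exp = 1.7680
T2 = 393.0080 * 1.7680 = 694.8466 K

694.8466 K


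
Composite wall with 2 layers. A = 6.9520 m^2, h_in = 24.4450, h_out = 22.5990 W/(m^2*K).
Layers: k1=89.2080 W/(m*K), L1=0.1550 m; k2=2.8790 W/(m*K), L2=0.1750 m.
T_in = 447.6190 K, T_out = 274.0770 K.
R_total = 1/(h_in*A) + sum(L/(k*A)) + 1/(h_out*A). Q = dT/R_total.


R_conv_in = 1/(24.4450*6.9520) = 0.0059
R_1 = 0.1550/(89.2080*6.9520) = 0.0002
R_2 = 0.1750/(2.8790*6.9520) = 0.0087
R_conv_out = 1/(22.5990*6.9520) = 0.0064
R_total = 0.0212 K/W
Q = 173.5420 / 0.0212 = 8169.4245 W

R_total = 0.0212 K/W, Q = 8169.4245 W


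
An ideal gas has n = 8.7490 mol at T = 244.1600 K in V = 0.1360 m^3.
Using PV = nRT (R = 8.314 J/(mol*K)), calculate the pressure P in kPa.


P = nRT/V = 8.7490 * 8.314 * 244.1600 / 0.1360
= 17759.9997 / 0.1360 = 130588.2327 Pa = 130.5882 kPa

130.5882 kPa


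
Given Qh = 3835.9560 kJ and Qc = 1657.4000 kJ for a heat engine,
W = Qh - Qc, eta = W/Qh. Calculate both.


W = 3835.9560 - 1657.4000 = 2178.5560 kJ
eta = 2178.5560 / 3835.9560 = 0.5679 = 56.7930%

W = 2178.5560 kJ, eta = 56.7930%


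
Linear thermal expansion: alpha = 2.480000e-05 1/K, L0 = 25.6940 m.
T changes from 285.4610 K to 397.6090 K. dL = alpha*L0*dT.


dT = 112.1480 K
dL = 2.480000e-05 * 25.6940 * 112.1480 = 0.071462 m
L_final = 25.765462 m

dL = 0.071462 m


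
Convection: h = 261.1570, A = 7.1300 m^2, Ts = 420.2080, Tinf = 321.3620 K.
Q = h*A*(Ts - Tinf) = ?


dT = 98.8460 K
Q = 261.1570 * 7.1300 * 98.8460 = 184056.1360 W

184056.1360 W


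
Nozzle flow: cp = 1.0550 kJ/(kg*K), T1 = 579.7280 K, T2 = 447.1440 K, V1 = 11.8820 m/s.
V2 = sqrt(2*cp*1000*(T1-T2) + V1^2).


dT = 132.5840 K
2*cp*1000*dT = 279752.2400
V1^2 = 141.1819
V2 = sqrt(279893.4219) = 529.0495 m/s

529.0495 m/s


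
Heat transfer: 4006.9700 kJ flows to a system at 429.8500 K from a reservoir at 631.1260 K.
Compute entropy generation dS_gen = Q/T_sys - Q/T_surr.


dS_sys = 4006.9700/429.8500 = 9.3218 kJ/K
dS_surr = -4006.9700/631.1260 = -6.3489 kJ/K
dS_gen = 9.3218 - 6.3489 = 2.9729 kJ/K (irreversible)

dS_gen = 2.9729 kJ/K, irreversible


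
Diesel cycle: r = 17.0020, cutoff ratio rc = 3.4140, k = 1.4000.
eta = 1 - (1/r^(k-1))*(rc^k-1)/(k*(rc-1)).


r^(k-1) = 3.1060
rc^k = 5.5792
eta = 0.5638 = 56.3765%

56.3765%


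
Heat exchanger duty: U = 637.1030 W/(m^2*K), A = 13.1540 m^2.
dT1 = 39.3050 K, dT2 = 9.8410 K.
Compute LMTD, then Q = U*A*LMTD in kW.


LMTD = 21.2768 K
Q = 637.1030 * 13.1540 * 21.2768 = 178309.2582 W = 178.3093 kW

178.3093 kW


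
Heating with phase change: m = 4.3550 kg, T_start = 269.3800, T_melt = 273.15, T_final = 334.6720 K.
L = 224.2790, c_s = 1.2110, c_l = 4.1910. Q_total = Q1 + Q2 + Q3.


Q1 (sensible, solid) = 4.3550 * 1.2110 * 3.7700 = 19.8826 kJ
Q2 (latent) = 4.3550 * 224.2790 = 976.7350 kJ
Q3 (sensible, liquid) = 4.3550 * 4.1910 * 61.5220 = 1122.8875 kJ
Q_total = 2119.5052 kJ

2119.5052 kJ


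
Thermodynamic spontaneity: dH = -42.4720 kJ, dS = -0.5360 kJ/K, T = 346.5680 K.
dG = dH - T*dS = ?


T*dS = 346.5680 * -0.5360 = -185.7604 kJ
dG = -42.4720 + 185.7604 = 143.2884 kJ (non-spontaneous)

dG = 143.2884 kJ, non-spontaneous


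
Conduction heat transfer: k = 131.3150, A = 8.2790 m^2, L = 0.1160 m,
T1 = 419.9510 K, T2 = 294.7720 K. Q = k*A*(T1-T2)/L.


dT = 125.1790 K
Q = 131.3150 * 8.2790 * 125.1790 / 0.1160 = 1173182.8595 W

1173182.8595 W


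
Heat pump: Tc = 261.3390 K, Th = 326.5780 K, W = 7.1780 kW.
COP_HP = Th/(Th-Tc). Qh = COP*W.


COP = 326.5780 / 65.2390 = 5.0059
Qh = 5.0059 * 7.1780 = 35.9321 kW

COP = 5.0059, Qh = 35.9321 kW


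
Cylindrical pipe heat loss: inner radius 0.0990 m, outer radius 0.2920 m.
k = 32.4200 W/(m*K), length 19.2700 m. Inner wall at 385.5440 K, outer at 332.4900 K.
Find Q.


dT = 53.0540 K
ln(ro/ri) = 1.0816
Q = 2*pi*32.4200*19.2700*53.0540 / 1.0816 = 192536.2086 W

192536.2086 W


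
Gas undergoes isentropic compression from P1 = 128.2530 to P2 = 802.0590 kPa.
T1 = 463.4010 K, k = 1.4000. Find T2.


(k-1)/k = 0.2857
(P2/P1)^exp = 1.6884
T2 = 463.4010 * 1.6884 = 782.3934 K

782.3934 K


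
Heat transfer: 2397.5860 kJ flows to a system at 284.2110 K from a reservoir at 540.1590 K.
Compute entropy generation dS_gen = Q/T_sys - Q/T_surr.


dS_sys = 2397.5860/284.2110 = 8.4359 kJ/K
dS_surr = -2397.5860/540.1590 = -4.4387 kJ/K
dS_gen = 8.4359 - 4.4387 = 3.9973 kJ/K (irreversible)

dS_gen = 3.9973 kJ/K, irreversible


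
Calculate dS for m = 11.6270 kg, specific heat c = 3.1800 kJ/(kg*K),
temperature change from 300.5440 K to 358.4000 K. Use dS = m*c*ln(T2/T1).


T2/T1 = 1.1925
ln(T2/T1) = 0.1761
dS = 11.6270 * 3.1800 * 0.1761 = 6.5095 kJ/K

6.5095 kJ/K


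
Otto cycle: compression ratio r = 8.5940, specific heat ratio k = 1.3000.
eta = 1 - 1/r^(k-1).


r^(k-1) = 1.9066
eta = 1 - 1/1.9066 = 0.4755 = 47.5505%

47.5505%


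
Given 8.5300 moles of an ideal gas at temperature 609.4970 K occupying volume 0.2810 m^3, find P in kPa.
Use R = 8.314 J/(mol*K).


P = nRT/V = 8.5300 * 8.314 * 609.4970 / 0.2810
= 43224.5642 / 0.2810 = 153824.0720 Pa = 153.8241 kPa

153.8241 kPa


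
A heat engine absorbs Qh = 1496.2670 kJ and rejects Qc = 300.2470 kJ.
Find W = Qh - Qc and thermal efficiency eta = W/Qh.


W = 1496.2670 - 300.2470 = 1196.0200 kJ
eta = 1196.0200 / 1496.2670 = 0.7993 = 79.9336%

W = 1196.0200 kJ, eta = 79.9336%


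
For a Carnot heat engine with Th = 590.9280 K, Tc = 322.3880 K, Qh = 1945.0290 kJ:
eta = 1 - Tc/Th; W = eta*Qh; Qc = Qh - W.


eta = 1 - 322.3880/590.9280 = 0.4544
W = 0.4544 * 1945.0290 = 883.8946 kJ
Qc = 1945.0290 - 883.8946 = 1061.1344 kJ

eta = 45.4438%, W = 883.8946 kJ, Qc = 1061.1344 kJ


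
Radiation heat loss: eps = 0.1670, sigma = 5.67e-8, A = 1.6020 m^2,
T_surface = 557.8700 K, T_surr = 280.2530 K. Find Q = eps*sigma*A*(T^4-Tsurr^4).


T^4 = 9.6857e+10
Tsurr^4 = 6.1688e+09
Q = 0.1670 * 5.67e-8 * 1.6020 * 9.0688e+10 = 1375.6688 W

1375.6688 W


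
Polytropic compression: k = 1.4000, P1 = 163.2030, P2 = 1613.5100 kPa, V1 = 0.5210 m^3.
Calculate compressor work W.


(k-1)/k = 0.2857
(P2/P1)^exp = 1.9244
W = 3.5000 * 163.2030 * 0.5210 * (1.9244 - 1) = 275.1058 kJ

275.1058 kJ


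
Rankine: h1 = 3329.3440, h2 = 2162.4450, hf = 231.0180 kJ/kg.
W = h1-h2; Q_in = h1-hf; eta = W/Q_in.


W = 1166.8990 kJ/kg
Q_in = 3098.3260 kJ/kg
eta = 0.3766 = 37.6622%

eta = 37.6622%


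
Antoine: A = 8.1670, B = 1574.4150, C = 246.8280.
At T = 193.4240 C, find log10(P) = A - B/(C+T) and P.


C+T = 440.2520
B/(C+T) = 3.5762
log10(P) = 8.1670 - 3.5762 = 4.5908
P = 10^4.5908 = 38979.1406 mmHg

38979.1406 mmHg


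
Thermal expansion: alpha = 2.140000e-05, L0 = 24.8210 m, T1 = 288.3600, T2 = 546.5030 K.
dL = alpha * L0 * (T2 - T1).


dT = 258.1430 K
dL = 2.140000e-05 * 24.8210 * 258.1430 = 0.137118 m
L_final = 24.958118 m

dL = 0.137118 m


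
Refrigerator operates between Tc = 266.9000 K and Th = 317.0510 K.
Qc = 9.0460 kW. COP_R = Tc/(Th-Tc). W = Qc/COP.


COP = 266.9000 / 50.1510 = 5.3219
W = 9.0460 / 5.3219 = 1.6998 kW

COP = 5.3219, W = 1.6998 kW


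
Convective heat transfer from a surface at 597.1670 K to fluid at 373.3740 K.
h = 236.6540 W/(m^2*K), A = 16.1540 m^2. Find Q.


dT = 223.7930 K
Q = 236.6540 * 16.1540 * 223.7930 = 855540.2103 W

855540.2103 W


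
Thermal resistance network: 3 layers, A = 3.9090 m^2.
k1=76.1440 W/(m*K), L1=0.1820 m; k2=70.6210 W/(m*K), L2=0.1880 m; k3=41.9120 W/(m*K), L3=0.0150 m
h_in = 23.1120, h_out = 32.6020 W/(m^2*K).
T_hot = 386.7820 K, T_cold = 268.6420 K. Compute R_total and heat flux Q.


R_conv_in = 1/(23.1120*3.9090) = 0.0111
R_1 = 0.1820/(76.1440*3.9090) = 0.0006
R_2 = 0.1880/(70.6210*3.9090) = 0.0007
R_3 = 0.0150/(41.9120*3.9090) = 9.1556e-05
R_conv_out = 1/(32.6020*3.9090) = 0.0078
R_total = 0.0203 K/W
Q = 118.1400 / 0.0203 = 5819.8489 W

R_total = 0.0203 K/W, Q = 5819.8489 W


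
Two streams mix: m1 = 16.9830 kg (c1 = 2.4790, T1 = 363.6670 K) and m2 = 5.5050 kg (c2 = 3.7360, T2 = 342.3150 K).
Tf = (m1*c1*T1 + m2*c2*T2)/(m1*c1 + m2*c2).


num = 22350.9754
den = 62.6675
Tf = 356.6595 K

356.6595 K


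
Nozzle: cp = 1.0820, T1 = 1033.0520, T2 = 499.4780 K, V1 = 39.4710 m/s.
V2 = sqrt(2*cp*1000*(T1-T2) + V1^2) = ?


dT = 533.5740 K
2*cp*1000*dT = 1154654.1360
V1^2 = 1557.9598
V2 = sqrt(1156212.0958) = 1075.2730 m/s

1075.2730 m/s


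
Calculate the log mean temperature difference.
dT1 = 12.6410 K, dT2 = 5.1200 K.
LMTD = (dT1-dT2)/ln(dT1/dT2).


dT1/dT2 = 2.4689
ln(dT1/dT2) = 0.9038
LMTD = 7.5210 / 0.9038 = 8.3216 K

8.3216 K


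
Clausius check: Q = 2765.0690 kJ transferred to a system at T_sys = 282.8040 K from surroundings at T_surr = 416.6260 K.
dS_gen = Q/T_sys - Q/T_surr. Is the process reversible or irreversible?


dS_sys = 2765.0690/282.8040 = 9.7773 kJ/K
dS_surr = -2765.0690/416.6260 = -6.6368 kJ/K
dS_gen = 9.7773 - 6.6368 = 3.1405 kJ/K (irreversible)

dS_gen = 3.1405 kJ/K, irreversible


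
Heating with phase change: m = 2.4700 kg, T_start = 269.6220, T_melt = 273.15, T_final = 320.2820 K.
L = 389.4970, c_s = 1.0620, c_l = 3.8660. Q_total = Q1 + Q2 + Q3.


Q1 (sensible, solid) = 2.4700 * 1.0620 * 3.5280 = 9.2544 kJ
Q2 (latent) = 2.4700 * 389.4970 = 962.0576 kJ
Q3 (sensible, liquid) = 2.4700 * 3.8660 * 47.1320 = 450.0644 kJ
Q_total = 1421.3764 kJ

1421.3764 kJ


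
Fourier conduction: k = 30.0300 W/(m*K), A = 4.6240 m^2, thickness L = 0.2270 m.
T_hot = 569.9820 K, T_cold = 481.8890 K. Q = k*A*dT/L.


dT = 88.0930 K
Q = 30.0300 * 4.6240 * 88.0930 / 0.2270 = 53887.5825 W

53887.5825 W


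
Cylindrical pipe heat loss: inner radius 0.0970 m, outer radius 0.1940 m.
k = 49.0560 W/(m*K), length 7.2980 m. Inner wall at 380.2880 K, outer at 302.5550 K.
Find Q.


dT = 77.7330 K
ln(ro/ri) = 0.6931
Q = 2*pi*49.0560*7.2980*77.7330 / 0.6931 = 252264.3199 W

252264.3199 W


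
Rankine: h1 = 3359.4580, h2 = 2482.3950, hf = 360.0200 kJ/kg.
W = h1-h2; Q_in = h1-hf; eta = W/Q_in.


W = 877.0630 kJ/kg
Q_in = 2999.4380 kJ/kg
eta = 0.2924 = 29.2409%

eta = 29.2409%


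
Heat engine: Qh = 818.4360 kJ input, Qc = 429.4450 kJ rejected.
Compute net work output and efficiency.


W = 818.4360 - 429.4450 = 388.9910 kJ
eta = 388.9910 / 818.4360 = 0.4753 = 47.5286%

W = 388.9910 kJ, eta = 47.5286%


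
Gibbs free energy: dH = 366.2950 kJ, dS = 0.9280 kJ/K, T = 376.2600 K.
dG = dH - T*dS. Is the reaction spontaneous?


T*dS = 376.2600 * 0.9280 = 349.1693 kJ
dG = 366.2950 - 349.1693 = 17.1257 kJ (non-spontaneous)

dG = 17.1257 kJ, non-spontaneous


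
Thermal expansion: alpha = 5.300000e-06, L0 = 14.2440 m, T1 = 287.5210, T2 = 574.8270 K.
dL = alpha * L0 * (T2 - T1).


dT = 287.3060 K
dL = 5.300000e-06 * 14.2440 * 287.3060 = 0.021690 m
L_final = 14.265690 m

dL = 0.021690 m


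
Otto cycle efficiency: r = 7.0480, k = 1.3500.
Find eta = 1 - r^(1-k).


r^(k-1) = 1.9807
eta = 1 - 1/1.9807 = 0.4951 = 49.5133%

49.5133%


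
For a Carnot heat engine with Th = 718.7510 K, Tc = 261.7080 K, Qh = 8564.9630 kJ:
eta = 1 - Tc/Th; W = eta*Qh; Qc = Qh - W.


eta = 1 - 261.7080/718.7510 = 0.6359
W = 0.6359 * 8564.9630 = 5446.3317 kJ
Qc = 8564.9630 - 5446.3317 = 3118.6313 kJ

eta = 63.5885%, W = 5446.3317 kJ, Qc = 3118.6313 kJ


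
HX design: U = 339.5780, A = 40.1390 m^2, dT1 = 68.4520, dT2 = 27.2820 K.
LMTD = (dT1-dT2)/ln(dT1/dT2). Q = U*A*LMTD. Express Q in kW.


LMTD = 44.7546 K
Q = 339.5780 * 40.1390 * 44.7546 = 610019.4564 W = 610.0195 kW

610.0195 kW


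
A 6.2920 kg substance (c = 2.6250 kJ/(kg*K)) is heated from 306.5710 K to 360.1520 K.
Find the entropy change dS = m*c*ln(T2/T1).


T2/T1 = 1.1748
ln(T2/T1) = 0.1611
dS = 6.2920 * 2.6250 * 0.1611 = 2.6604 kJ/K

2.6604 kJ/K


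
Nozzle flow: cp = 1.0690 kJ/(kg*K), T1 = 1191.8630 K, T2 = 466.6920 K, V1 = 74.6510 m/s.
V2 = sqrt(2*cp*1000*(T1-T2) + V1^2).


dT = 725.1710 K
2*cp*1000*dT = 1550415.5980
V1^2 = 5572.7718
V2 = sqrt(1555988.3698) = 1247.3926 m/s

1247.3926 m/s


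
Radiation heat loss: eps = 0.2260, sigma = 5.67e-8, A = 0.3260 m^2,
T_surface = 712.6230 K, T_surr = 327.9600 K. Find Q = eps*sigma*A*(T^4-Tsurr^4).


T^4 = 2.5789e+11
Tsurr^4 = 1.1569e+10
Q = 0.2260 * 5.67e-8 * 0.3260 * 2.4632e+11 = 1029.0019 W

1029.0019 W


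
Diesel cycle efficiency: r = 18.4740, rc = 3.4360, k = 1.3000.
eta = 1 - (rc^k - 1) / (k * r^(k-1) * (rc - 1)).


r^(k-1) = 2.3987
rc^k = 4.9759
eta = 0.4766 = 47.6588%

47.6588%


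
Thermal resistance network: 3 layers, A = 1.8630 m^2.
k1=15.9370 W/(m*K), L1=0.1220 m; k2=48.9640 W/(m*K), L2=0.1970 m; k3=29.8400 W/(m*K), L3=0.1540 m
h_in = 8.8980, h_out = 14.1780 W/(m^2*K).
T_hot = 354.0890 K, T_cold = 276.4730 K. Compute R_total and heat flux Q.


R_conv_in = 1/(8.8980*1.8630) = 0.0603
R_1 = 0.1220/(15.9370*1.8630) = 0.0041
R_2 = 0.1970/(48.9640*1.8630) = 0.0022
R_3 = 0.1540/(29.8400*1.8630) = 0.0028
R_conv_out = 1/(14.1780*1.8630) = 0.0379
R_total = 0.1072 K/W
Q = 77.6160 / 0.1072 = 723.8762 W

R_total = 0.1072 K/W, Q = 723.8762 W


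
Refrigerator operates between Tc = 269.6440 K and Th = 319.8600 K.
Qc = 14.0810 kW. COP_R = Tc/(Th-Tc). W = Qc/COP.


COP = 269.6440 / 50.2160 = 5.3697
W = 14.0810 / 5.3697 = 2.6223 kW

COP = 5.3697, W = 2.6223 kW


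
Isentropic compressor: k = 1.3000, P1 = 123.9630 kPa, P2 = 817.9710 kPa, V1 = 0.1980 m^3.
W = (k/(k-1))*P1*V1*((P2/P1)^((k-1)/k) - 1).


(k-1)/k = 0.2308
(P2/P1)^exp = 1.5456
W = 4.3333 * 123.9630 * 0.1980 * (1.5456 - 1) = 58.0323 kJ

58.0323 kJ


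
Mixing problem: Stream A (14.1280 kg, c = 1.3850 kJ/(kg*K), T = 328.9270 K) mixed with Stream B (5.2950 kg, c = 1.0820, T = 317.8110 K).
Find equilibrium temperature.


num = 8257.0063
den = 25.2965
Tf = 326.4094 K

326.4094 K


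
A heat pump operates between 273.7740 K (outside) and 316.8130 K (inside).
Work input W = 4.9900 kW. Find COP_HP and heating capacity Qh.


COP = 316.8130 / 43.0390 = 7.3611
Qh = 7.3611 * 4.9900 = 36.7317 kW

COP = 7.3611, Qh = 36.7317 kW


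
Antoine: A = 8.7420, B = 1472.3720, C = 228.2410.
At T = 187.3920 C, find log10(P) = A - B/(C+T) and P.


C+T = 415.6330
B/(C+T) = 3.5425
log10(P) = 8.7420 - 3.5425 = 5.1995
P = 10^5.1995 = 158313.8874 mmHg

158313.8874 mmHg


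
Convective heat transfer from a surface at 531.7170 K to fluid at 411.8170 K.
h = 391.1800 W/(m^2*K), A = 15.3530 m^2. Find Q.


dT = 119.9000 K
Q = 391.1800 * 15.3530 * 119.9000 = 720093.8061 W

720093.8061 W


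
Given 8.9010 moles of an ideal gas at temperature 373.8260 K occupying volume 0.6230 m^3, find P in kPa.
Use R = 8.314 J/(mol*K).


P = nRT/V = 8.9010 * 8.314 * 373.8260 / 0.6230
= 27664.2133 / 0.6230 = 44404.8368 Pa = 44.4048 kPa

44.4048 kPa


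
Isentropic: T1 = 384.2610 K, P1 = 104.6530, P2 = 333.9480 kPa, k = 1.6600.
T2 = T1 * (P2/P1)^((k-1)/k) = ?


(k-1)/k = 0.3976
(P2/P1)^exp = 1.5862
T2 = 384.2610 * 1.5862 = 609.5129 K

609.5129 K


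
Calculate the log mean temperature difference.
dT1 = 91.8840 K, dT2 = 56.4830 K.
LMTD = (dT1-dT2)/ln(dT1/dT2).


dT1/dT2 = 1.6268
ln(dT1/dT2) = 0.4866
LMTD = 35.4010 / 0.4866 = 72.7537 K

72.7537 K


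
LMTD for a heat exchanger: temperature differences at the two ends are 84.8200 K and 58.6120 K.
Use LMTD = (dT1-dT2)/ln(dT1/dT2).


dT1/dT2 = 1.4471
ln(dT1/dT2) = 0.3696
LMTD = 26.2080 / 0.3696 = 70.9106 K

70.9106 K


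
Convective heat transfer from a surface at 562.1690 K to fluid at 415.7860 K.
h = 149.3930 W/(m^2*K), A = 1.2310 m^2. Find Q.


dT = 146.3830 K
Q = 149.3930 * 1.2310 * 146.3830 = 26920.2411 W

26920.2411 W


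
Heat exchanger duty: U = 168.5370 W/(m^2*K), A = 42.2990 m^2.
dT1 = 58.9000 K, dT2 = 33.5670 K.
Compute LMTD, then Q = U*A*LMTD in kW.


LMTD = 45.0527 K
Q = 168.5370 * 42.2990 * 45.0527 = 321177.9447 W = 321.1779 kW

321.1779 kW


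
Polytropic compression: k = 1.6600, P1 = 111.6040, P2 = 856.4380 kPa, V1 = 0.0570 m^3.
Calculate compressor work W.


(k-1)/k = 0.3976
(P2/P1)^exp = 2.2484
W = 2.5152 * 111.6040 * 0.0570 * (2.2484 - 1) = 19.9744 kJ

19.9744 kJ


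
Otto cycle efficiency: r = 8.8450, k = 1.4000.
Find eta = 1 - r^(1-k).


r^(k-1) = 2.3915
eta = 1 - 1/2.3915 = 0.5819 = 58.1861%

58.1861%


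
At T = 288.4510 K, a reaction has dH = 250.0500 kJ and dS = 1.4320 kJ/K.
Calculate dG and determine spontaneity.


T*dS = 288.4510 * 1.4320 = 413.0618 kJ
dG = 250.0500 - 413.0618 = -163.0118 kJ (spontaneous)

dG = -163.0118 kJ, spontaneous


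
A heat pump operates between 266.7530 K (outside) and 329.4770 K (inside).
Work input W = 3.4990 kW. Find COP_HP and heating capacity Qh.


COP = 329.4770 / 62.7240 = 5.2528
Qh = 5.2528 * 3.4990 = 18.3796 kW

COP = 5.2528, Qh = 18.3796 kW


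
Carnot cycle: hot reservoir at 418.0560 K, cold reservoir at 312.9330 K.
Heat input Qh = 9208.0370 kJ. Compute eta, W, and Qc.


eta = 1 - 312.9330/418.0560 = 0.2515
W = 0.2515 * 9208.0370 = 2315.4230 kJ
Qc = 9208.0370 - 2315.4230 = 6892.6140 kJ

eta = 25.1457%, W = 2315.4230 kJ, Qc = 6892.6140 kJ


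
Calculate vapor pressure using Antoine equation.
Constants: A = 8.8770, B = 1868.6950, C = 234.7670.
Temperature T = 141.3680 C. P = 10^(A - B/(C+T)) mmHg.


C+T = 376.1350
B/(C+T) = 4.9681
log10(P) = 8.8770 - 4.9681 = 3.9089
P = 10^3.9089 = 8106.8151 mmHg

8106.8151 mmHg


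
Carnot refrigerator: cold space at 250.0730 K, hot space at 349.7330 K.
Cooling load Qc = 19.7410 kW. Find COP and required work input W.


COP = 250.0730 / 99.6600 = 2.5093
W = 19.7410 / 2.5093 = 7.8673 kW

COP = 2.5093, W = 7.8673 kW


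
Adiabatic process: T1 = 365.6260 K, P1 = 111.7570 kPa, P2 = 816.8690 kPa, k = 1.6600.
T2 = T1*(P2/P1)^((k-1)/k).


(k-1)/k = 0.3976
(P2/P1)^exp = 2.2053
T2 = 365.6260 * 2.2053 = 806.3183 K

806.3183 K


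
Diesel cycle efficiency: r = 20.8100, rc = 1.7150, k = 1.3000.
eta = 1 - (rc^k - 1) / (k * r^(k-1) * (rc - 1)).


r^(k-1) = 2.4859
rc^k = 2.0162
eta = 0.5602 = 56.0188%

56.0188%


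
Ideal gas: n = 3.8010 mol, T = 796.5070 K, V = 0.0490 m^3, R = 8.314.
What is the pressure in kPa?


P = nRT/V = 3.8010 * 8.314 * 796.5070 / 0.0490
= 25170.8271 / 0.0490 = 513690.3492 Pa = 513.6903 kPa

513.6903 kPa


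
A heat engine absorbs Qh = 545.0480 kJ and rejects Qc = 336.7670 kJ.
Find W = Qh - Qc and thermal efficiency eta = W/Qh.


W = 545.0480 - 336.7670 = 208.2810 kJ
eta = 208.2810 / 545.0480 = 0.3821 = 38.2133%

W = 208.2810 kJ, eta = 38.2133%


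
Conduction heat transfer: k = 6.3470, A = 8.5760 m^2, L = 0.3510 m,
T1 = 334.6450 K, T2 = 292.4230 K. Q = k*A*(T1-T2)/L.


dT = 42.2220 K
Q = 6.3470 * 8.5760 * 42.2220 / 0.3510 = 6547.6424 W

6547.6424 W


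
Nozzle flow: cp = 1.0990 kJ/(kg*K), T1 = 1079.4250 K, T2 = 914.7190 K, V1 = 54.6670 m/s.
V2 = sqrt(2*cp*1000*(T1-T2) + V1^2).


dT = 164.7060 K
2*cp*1000*dT = 362023.7880
V1^2 = 2988.4809
V2 = sqrt(365012.2689) = 604.1625 m/s

604.1625 m/s


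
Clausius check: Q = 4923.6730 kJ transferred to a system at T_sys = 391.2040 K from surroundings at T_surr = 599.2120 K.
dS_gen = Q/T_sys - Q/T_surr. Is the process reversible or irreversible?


dS_sys = 4923.6730/391.2040 = 12.5859 kJ/K
dS_surr = -4923.6730/599.2120 = -8.2169 kJ/K
dS_gen = 12.5859 - 8.2169 = 4.3690 kJ/K (irreversible)

dS_gen = 4.3690 kJ/K, irreversible


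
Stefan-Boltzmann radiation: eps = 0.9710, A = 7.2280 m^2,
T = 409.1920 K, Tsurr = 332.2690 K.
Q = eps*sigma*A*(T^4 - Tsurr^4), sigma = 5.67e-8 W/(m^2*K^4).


T^4 = 2.8036e+10
Tsurr^4 = 1.2189e+10
Q = 0.9710 * 5.67e-8 * 7.2280 * 1.5847e+10 = 6306.1014 W

6306.1014 W


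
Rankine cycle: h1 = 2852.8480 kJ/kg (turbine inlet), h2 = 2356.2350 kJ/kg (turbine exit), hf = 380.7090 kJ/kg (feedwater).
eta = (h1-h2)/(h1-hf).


W = 496.6130 kJ/kg
Q_in = 2472.1390 kJ/kg
eta = 0.2009 = 20.0884%

eta = 20.0884%


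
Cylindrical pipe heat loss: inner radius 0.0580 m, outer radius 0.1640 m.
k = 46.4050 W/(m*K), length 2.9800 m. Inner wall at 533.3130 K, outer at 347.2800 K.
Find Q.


dT = 186.0330 K
ln(ro/ri) = 1.0394
Q = 2*pi*46.4050*2.9800*186.0330 / 1.0394 = 155510.0289 W

155510.0289 W


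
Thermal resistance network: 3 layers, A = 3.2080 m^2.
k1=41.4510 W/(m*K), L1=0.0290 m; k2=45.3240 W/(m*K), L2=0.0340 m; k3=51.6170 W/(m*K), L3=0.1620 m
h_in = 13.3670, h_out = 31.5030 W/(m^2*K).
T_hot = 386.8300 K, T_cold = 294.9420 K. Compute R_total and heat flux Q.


R_conv_in = 1/(13.3670*3.2080) = 0.0233
R_1 = 0.0290/(41.4510*3.2080) = 0.0002
R_2 = 0.0340/(45.3240*3.2080) = 0.0002
R_3 = 0.1620/(51.6170*3.2080) = 0.0010
R_conv_out = 1/(31.5030*3.2080) = 0.0099
R_total = 0.0346 K/W
Q = 91.8880 / 0.0346 = 2652.2438 W

R_total = 0.0346 K/W, Q = 2652.2438 W


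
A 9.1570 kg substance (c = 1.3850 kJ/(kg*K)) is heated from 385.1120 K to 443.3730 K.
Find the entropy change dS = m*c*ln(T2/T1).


T2/T1 = 1.1513
ln(T2/T1) = 0.1409
dS = 9.1570 * 1.3850 * 0.1409 = 1.7867 kJ/K

1.7867 kJ/K


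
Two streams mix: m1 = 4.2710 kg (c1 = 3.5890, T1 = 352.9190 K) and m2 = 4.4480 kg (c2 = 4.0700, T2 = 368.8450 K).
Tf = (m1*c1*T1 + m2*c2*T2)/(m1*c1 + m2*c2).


num = 12087.0947
den = 33.4320
Tf = 361.5429 K

361.5429 K


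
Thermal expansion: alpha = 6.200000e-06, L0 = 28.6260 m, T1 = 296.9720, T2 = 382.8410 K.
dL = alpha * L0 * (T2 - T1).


dT = 85.8690 K
dL = 6.200000e-06 * 28.6260 * 85.8690 = 0.015240 m
L_final = 28.641240 m

dL = 0.015240 m


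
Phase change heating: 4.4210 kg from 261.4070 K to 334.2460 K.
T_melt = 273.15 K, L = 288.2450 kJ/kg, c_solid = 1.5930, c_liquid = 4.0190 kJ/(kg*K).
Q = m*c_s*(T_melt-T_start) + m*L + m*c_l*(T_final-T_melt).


Q1 (sensible, solid) = 4.4210 * 1.5930 * 11.7430 = 82.7019 kJ
Q2 (latent) = 4.4210 * 288.2450 = 1274.3311 kJ
Q3 (sensible, liquid) = 4.4210 * 4.0190 * 61.0960 = 1085.5537 kJ
Q_total = 2442.5867 kJ

2442.5867 kJ


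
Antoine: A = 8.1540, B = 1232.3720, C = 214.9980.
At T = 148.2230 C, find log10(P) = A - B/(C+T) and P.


C+T = 363.2210
B/(C+T) = 3.3929
log10(P) = 8.1540 - 3.3929 = 4.7611
P = 10^4.7611 = 57690.1226 mmHg

57690.1226 mmHg


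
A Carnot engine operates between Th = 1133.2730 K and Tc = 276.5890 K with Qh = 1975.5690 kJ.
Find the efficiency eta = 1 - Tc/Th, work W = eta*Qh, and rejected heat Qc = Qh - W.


eta = 1 - 276.5890/1133.2730 = 0.7559
W = 0.7559 * 1975.5690 = 1493.4075 kJ
Qc = 1975.5690 - 1493.4075 = 482.1615 kJ

eta = 75.5938%, W = 1493.4075 kJ, Qc = 482.1615 kJ
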